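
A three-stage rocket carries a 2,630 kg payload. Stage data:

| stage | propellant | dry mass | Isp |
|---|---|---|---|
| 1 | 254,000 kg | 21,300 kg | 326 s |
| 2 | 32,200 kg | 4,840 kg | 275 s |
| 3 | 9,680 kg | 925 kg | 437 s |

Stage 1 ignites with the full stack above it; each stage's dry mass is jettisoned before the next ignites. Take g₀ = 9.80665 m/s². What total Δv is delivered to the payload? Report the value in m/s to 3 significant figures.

Δv ≈ 13200 m/s

Ignition mass of stage 1 = 254,000+21,300 + 32,200+4,840 + 9,680+925 + 2,630 = 325,575 kg.
Stage 1: m₀ = 325,575 kg, m_f = 325,575 − 254,000 = 71,575 kg; Δv = 326×9.80665×ln(4.549) = 3197.0×1.5148 ≈ 4843 m/s.
Stage 2: m₀ = 50,275 kg, m_f = 50,275 − 32,200 = 18,075 kg; Δv = 275×9.80665×ln(2.781) = 2696.8×1.0230 ≈ 2759 m/s.
Stage 3: m₀ = 13,235 kg, m_f = 13,235 − 9,680 = 3,555 kg; Δv = 437×9.80665×ln(3.723) = 4285.5×1.3145 ≈ 5633 m/s.
Total Δv = 4843 + 2759 + 5633 = 13235 m/s.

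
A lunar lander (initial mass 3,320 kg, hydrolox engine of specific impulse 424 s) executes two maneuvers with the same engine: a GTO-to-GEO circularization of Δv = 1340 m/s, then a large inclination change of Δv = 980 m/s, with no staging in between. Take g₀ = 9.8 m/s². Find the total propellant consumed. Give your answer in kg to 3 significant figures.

v_e = Isp · g₀ = 424 × 9.8 = 4155.2 m/s.
After the first burn: m = 3320 × exp(−1340/4155.2) = 3320 × 0.72434 = 2,404.81 kg.
After the second burn: m = 2,404.81 × exp(−980/4155.2) = 2,404.81 × 0.78990 = 1,899.56 kg.
Total propellant = m₀ − m_final = 3320 − 1,899.56 = 1,420.44 kg.

total propellant consumed ≈ 1420 kg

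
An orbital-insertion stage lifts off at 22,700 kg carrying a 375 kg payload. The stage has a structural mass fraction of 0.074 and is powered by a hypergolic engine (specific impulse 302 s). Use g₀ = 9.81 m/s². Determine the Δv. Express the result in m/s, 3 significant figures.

Δv ≈ 7160 m/s

Stage wet mass = m₀ − payload = 22,700 − 375 = 22,325 kg.
Stage dry mass = ε × stage wet mass = 0.074 × 22,325 = 1,652.05 kg.
Burnout mass m_f = stage dry + payload = 1,652.05 + 375 = 2,027.05 kg.
v_e = Isp · g₀ = 302 × 9.81 = 2962.6 m/s.
Using Δv = v_e ln(m₀/m_f): Δv = v_e · ln(22,700/2,027.05) = 2962.6 × ln(11.2) = 2962.6 × 2.4158 ≈ 7157 m/s.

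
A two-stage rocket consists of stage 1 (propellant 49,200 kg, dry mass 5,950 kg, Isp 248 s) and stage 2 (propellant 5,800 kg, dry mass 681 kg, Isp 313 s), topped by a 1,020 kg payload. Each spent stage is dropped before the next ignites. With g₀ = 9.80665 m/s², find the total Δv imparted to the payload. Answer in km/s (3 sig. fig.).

Δv ≈ 8.30 km/s

Ignition mass of stage 1 = 49,200+5,950 + 5,800+681 + 1,020 = 62,651 kg.
Stage 1: m₀ = 62,651 kg, m_f = 62,651 − 49,200 = 13,451 kg; Δv = 248×9.80665×ln(4.658) = 2432.0×1.5385 ≈ 3742 m/s.
Stage 2: m₀ = 7,501 kg, m_f = 7,501 − 5,800 = 1,701 kg; Δv = 313×9.80665×ln(4.41) = 3069.5×1.4838 ≈ 4555 m/s.
Total Δv = 3742 + 4555 = 8297 m/s.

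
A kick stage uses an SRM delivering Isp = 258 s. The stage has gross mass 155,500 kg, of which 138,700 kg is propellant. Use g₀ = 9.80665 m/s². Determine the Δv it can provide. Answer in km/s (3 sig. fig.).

Δv ≈ 5.63 km/s

v_e = Isp · g₀ = 258 × 9.80665 = 2530.1 m/s.
m_f = m₀ − m_prop = 155,500 − 138,700 = 16,800 kg.
Rocket equation: Δv = v_e · ln(m₀/m_f) = 2530.1 × ln(9.256) = 2530.1 × 2.2253 ≈ 5630.2 m/s.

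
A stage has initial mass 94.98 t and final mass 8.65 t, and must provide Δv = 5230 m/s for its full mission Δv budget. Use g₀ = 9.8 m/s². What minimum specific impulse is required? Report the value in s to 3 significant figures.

Isp ≈ 223 s

ln(m₀/m_f) = ln(94980/8650) = ln(10.98) = 2.3961.
Using Δv = v_e ln(m₀/m_f): v_e = Δv / ln(m₀/m_f) = 5230 / 2.3961 = 2182.7 m/s.
Isp = v_e / g₀ = 2182.7 / 9.8 = 222.7 s.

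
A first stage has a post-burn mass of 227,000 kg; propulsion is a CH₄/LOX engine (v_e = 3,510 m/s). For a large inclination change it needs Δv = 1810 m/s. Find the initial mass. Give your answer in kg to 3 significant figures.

initial mass ≈ 380000 kg

Rocket equation: m₀/m_f = exp(Δv / v_e) = exp(1810 / 3510.0) = exp(0.5157) = 1.6748.
m₀ = m_f × 1.6748 = 227,000 × 1.6748 = 380,180 kg.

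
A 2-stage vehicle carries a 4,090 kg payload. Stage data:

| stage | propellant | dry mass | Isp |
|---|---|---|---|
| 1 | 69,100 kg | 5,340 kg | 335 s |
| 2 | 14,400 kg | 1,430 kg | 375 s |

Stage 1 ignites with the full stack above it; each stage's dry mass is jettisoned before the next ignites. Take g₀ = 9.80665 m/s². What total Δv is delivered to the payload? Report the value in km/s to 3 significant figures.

Ignition mass of stage 1 = 69,100+5,340 + 14,400+1,430 + 4,090 = 94,360 kg.
Stage 1: m₀ = 94,360 kg, m_f = 94,360 − 69,100 = 25,260 kg; Δv = 335×9.80665×ln(3.736) = 3285.2×1.3179 ≈ 4330 m/s.
Stage 2: m₀ = 19,920 kg, m_f = 19,920 − 14,400 = 5,520 kg; Δv = 375×9.80665×ln(3.609) = 3677.5×1.2833 ≈ 4719 m/s.
Total Δv = 4330 + 4719 = 9049 m/s.

Δv ≈ 9.05 km/s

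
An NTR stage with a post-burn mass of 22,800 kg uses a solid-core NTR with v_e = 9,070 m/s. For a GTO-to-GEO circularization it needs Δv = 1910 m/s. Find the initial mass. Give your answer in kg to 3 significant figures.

initial mass ≈ 28100 kg

m₀/m_f = exp(Δv / v_e) = exp(1910 / 9070.0) = exp(0.2106) = 1.2344.
m₀ = m_f × 1.2344 = 22,800 × 1.2344 = 28,144.3 kg.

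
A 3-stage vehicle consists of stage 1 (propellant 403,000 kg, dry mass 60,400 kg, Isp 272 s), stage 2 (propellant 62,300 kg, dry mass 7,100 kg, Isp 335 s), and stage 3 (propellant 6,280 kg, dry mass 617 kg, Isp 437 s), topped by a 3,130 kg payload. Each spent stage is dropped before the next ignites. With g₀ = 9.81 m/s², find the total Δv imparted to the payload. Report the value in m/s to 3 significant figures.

Ignition mass of stage 1 = 403,000+60,400 + 62,300+7,100 + 6,280+617 + 3,130 = 542,827 kg.
Stage 1: m₀ = 542,827 kg, m_f = 542,827 − 403,000 = 139,827 kg; Δv = 272×9.81×ln(3.882) = 2668.3×1.3564 ≈ 3619 m/s.
Stage 2: m₀ = 79,427 kg, m_f = 79,427 − 62,300 = 17,127 kg; Δv = 335×9.81×ln(4.638) = 3286.4×1.5342 ≈ 5042 m/s.
Stage 3: m₀ = 10,027 kg, m_f = 10,027 − 6,280 = 3,747 kg; Δv = 437×9.81×ln(2.676) = 4287.0×0.9843 ≈ 4220 m/s.
Total Δv = 3619 + 5042 + 4220 = 12881 m/s.

Δv ≈ 12900 m/s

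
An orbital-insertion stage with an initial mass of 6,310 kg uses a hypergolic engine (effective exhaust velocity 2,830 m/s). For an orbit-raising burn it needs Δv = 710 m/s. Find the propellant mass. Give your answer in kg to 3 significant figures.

m₀/m_f = exp(Δv / v_e) = exp(710 / 2830.0) = exp(0.2509) = 1.2852.
m_f = 6,310 / 1.2852 = 4,909.74 kg, so propellant = m₀ − m_f = 6,310 − 4,909.74 = 1,400.26 kg.

propellant mass ≈ 1400 kg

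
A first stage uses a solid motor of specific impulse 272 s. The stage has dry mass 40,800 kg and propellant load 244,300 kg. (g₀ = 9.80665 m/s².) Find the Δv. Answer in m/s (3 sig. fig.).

v_e = Isp · g₀ = 272 × 9.80665 = 2667.4 m/s.
m₀ = m_dry + m_prop = 40,800 + 244,300 = 285,100 kg.
Δv = v_e · ln(m₀/m_f) = 2667.4 × ln(6.988) = 2667.4 × 1.9442 ≈ 5185.9 m/s.

Δv ≈ 5190 m/s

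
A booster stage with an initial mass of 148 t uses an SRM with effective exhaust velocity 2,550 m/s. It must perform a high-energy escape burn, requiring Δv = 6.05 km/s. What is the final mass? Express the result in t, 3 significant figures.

final mass ≈ 13.8 t

m₀/m_f = exp(Δv / v_e) = exp(6050 / 2550.0) = exp(2.3725) = 10.7247.
m_f = m₀ / 10.7247 = 148 / 10.7247 = 13.7999 t.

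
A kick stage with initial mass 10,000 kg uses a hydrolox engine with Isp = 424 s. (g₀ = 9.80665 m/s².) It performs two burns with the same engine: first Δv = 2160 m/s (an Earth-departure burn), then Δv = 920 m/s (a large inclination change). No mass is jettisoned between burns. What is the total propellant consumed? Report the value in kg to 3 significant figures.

v_e = Isp · g₀ = 424 × 9.80665 = 4158.0 m/s.
After the first burn: m = 10000 × exp(−2160/4158.0) = 10000 × 0.59483 = 5,948.3 kg.
After the second burn: m = 5,948.3 × exp(−920/4158.0) = 5,948.3 × 0.80151 = 4,767.62 kg.
Total propellant = m₀ − m_final = 10000 − 4,767.62 = 5,232.38 kg.

total propellant consumed ≈ 5230 kg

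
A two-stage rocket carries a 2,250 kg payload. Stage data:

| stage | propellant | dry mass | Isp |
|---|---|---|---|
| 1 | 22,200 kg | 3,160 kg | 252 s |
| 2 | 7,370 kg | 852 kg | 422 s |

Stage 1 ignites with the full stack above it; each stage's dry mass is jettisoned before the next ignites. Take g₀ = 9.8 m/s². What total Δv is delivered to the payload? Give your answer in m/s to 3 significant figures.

Ignition mass of stage 1 = 22,200+3,160 + 7,370+852 + 2,250 = 35,832 kg.
Stage 1: m₀ = 35,832 kg, m_f = 35,832 − 22,200 = 13,632 kg; Δv = 252×9.8×ln(2.629) = 2469.6×0.9664 ≈ 2387 m/s.
Stage 2: m₀ = 10,472 kg, m_f = 10,472 − 7,370 = 3,102 kg; Δv = 422×9.8×ln(3.376) = 4135.6×1.2167 ≈ 5032 m/s.
Total Δv = 2387 + 5032 = 7419 m/s.

Δv ≈ 7420 m/s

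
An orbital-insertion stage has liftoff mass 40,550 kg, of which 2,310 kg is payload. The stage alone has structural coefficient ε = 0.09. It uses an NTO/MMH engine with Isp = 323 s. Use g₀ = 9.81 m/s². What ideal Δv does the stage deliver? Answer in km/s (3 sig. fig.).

Δv ≈ 6.19 km/s

Stage wet mass = m₀ − payload = 40,550 − 2,310 = 38,240 kg.
Stage dry mass = ε × stage wet mass = 0.09 × 38,240 = 3,441.6 kg.
Burnout mass m_f = stage dry + payload = 3,441.6 + 2,310 = 5,751.6 kg.
v_e = Isp · g₀ = 323 × 9.81 = 3168.6 m/s.
By the Tsiolkovsky rocket equation, Δv = v_e · ln(40,550/5,751.6) = 3168.6 × ln(7.05) = 3168.6 × 1.9531 ≈ 6189 m/s.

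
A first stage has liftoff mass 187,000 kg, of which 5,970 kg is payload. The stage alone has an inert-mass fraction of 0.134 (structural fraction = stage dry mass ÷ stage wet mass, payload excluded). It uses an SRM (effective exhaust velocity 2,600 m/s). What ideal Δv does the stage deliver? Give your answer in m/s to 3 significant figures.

Δv ≈ 4740 m/s

Stage wet mass = m₀ − payload = 187,000 − 5,970 = 181,030 kg.
Stage dry mass = ε × stage wet mass = 0.134 × 181,030 = 24,258 kg.
Burnout mass m_f = stage dry + payload = 24,258 + 5,970 = 30,228 kg.
Δv = v_e · ln(187,000/30,228) = 2600.0 × ln(6.186) = 2600.0 × 1.8223 ≈ 4738 m/s.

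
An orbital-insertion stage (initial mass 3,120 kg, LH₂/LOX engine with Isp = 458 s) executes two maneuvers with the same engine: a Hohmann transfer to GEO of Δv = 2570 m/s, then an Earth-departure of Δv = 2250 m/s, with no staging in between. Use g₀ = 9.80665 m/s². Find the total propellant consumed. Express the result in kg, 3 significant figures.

v_e = Isp · g₀ = 458 × 9.80665 = 4491.4 m/s.
After the first burn: m = 3120 × exp(−2570/4491.4) = 3120 × 0.56428 = 1,760.55 kg.
After the second burn: m = 1,760.55 × exp(−2250/4491.4) = 1,760.55 × 0.60595 = 1,066.81 kg.
Total propellant = m₀ − m_final = 3120 − 1,066.81 = 2,053.19 kg.

total propellant consumed ≈ 2050 kg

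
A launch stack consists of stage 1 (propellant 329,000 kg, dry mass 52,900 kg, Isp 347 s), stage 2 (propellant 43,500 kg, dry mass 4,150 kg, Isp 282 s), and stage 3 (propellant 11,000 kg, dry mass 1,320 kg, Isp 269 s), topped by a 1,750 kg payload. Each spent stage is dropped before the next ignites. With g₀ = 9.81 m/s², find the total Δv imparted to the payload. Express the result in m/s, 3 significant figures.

Ignition mass of stage 1 = 329,000+52,900 + 43,500+4,150 + 11,000+1,320 + 1,750 = 443,620 kg.
Stage 1: m₀ = 443,620 kg, m_f = 443,620 − 329,000 = 114,620 kg; Δv = 347×9.81×ln(3.87) = 3404.1×1.3533 ≈ 4607 m/s.
Stage 2: m₀ = 61,720 kg, m_f = 61,720 − 43,500 = 18,220 kg; Δv = 282×9.81×ln(3.387) = 2766.4×1.2201 ≈ 3375 m/s.
Stage 3: m₀ = 14,070 kg, m_f = 14,070 − 11,000 = 3,070 kg; Δv = 269×9.81×ln(4.583) = 2638.9×1.5224 ≈ 4017 m/s.
Total Δv = 4607 + 3375 + 4017 = 11999 m/s.

Δv ≈ 12000 m/s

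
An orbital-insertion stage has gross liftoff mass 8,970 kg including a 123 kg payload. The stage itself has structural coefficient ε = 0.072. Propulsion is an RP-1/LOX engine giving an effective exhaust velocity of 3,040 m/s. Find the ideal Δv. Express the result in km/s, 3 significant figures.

Δv ≈ 7.50 km/s

Stage wet mass = m₀ − payload = 8,970 − 123 = 8,847 kg.
Stage dry mass = ε × stage wet mass = 0.072 × 8,847 = 636.984 kg.
Burnout mass m_f = stage dry + payload = 636.984 + 123 = 759.984 kg.
Δv = v_e · ln(8,970/759.984) = 3040.0 × ln(11.8) = 3040.0 × 2.4683 ≈ 7504 m/s.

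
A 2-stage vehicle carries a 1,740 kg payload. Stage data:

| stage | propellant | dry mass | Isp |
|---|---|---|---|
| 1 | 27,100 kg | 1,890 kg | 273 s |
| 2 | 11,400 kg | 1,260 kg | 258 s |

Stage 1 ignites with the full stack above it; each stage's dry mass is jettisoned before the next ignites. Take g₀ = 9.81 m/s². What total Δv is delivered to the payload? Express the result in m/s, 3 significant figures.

Ignition mass of stage 1 = 27,100+1,890 + 11,400+1,260 + 1,740 = 43,390 kg.
Stage 1: m₀ = 43,390 kg, m_f = 43,390 − 27,100 = 16,290 kg; Δv = 273×9.81×ln(2.664) = 2678.1×0.9797 ≈ 2624 m/s.
Stage 2: m₀ = 14,400 kg, m_f = 14,400 − 11,400 = 3,000 kg; Δv = 258×9.81×ln(4.8) = 2531.0×1.5686 ≈ 3970 m/s.
Total Δv = 2624 + 3970 = 6594 m/s.

Δv ≈ 6590 m/s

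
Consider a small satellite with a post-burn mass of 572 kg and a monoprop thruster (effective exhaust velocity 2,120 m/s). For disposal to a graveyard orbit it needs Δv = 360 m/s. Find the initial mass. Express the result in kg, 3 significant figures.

By the Tsiolkovsky rocket equation, m₀/m_f = exp(Δv / v_e) = exp(360 / 2120.0) = exp(0.1698) = 1.1851.
m₀ = m_f × 1.1851 = 572 × 1.1851 = 677.877 kg.

initial mass ≈ 678 kg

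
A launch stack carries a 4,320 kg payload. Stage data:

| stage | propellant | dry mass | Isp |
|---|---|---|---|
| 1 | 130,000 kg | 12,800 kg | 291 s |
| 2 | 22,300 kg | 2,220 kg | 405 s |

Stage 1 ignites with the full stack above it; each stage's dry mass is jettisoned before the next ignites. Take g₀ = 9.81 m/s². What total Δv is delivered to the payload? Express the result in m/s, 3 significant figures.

Δv ≈ 9940 m/s

Ignition mass of stage 1 = 130,000+12,800 + 22,300+2,220 + 4,320 = 171,640 kg.
Stage 1: m₀ = 171,640 kg, m_f = 171,640 − 130,000 = 41,640 kg; Δv = 291×9.81×ln(4.122) = 2854.7×1.4163 ≈ 4043 m/s.
Stage 2: m₀ = 28,840 kg, m_f = 28,840 − 22,300 = 6,540 kg; Δv = 405×9.81×ln(4.41) = 3973.1×1.4838 ≈ 5895 m/s.
Total Δv = 4043 + 5895 = 9938 m/s.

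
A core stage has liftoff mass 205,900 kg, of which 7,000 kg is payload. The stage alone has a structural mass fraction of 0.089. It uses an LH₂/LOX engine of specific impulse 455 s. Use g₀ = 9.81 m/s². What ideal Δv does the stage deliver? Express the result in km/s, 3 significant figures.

Δv ≈ 9.46 km/s

Stage wet mass = m₀ − payload = 205,900 − 7,000 = 198,900 kg.
Stage dry mass = ε × stage wet mass = 0.089 × 198,900 = 17,702.1 kg.
Burnout mass m_f = stage dry + payload = 17,702.1 + 7,000 = 24,702.1 kg.
v_e = Isp · g₀ = 455 × 9.81 = 4463.6 m/s.
By the Tsiolkovsky rocket equation, Δv = v_e · ln(205,900/24,702.1) = 4463.6 × ln(8.335) = 4463.6 × 2.1205 ≈ 9465 m/s.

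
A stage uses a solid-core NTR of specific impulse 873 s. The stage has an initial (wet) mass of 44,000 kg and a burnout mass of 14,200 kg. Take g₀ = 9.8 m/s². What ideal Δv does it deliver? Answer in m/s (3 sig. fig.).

Δv ≈ 9680 m/s

v_e = Isp · g₀ = 873 × 9.8 = 8555.4 m/s.
Rocket equation: Δv = v_e · ln(m₀/m_f) = 8555.4 × ln(3.099) = 8555.4 × 1.1309 ≈ 9675.7 m/s.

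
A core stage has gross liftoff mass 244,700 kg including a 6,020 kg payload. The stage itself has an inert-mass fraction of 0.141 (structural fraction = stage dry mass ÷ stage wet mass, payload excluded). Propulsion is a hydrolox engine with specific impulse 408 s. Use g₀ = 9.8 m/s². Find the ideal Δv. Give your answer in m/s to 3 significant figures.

Stage wet mass = m₀ − payload = 244,700 − 6,020 = 238,680 kg.
Stage dry mass = ε × stage wet mass = 0.141 × 238,680 = 33,653.9 kg.
Burnout mass m_f = stage dry + payload = 33,653.9 + 6,020 = 39,673.9 kg.
v_e = Isp · g₀ = 408 × 9.8 = 3998.4 m/s.
Δv = v_e · ln(244,700/39,673.9) = 3998.4 × ln(6.168) = 3998.4 × 1.8193 ≈ 7274 m/s.

Δv ≈ 7270 m/s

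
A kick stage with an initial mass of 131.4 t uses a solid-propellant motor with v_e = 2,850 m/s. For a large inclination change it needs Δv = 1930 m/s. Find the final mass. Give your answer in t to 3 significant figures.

By the Tsiolkovsky rocket equation, m₀/m_f = exp(Δv / v_e) = exp(1930 / 2850.0) = exp(0.6772) = 1.9683.
m_f = m₀ / 1.9683 = 131.4 / 1.9683 = 66.7581 t.

final mass ≈ 66.8 t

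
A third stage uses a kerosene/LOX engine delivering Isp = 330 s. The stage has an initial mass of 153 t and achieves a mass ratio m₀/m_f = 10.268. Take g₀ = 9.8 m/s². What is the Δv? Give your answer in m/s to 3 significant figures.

v_e = Isp · g₀ = 330 × 9.8 = 3234.0 m/s.
Δv = v_e · ln(10.268) = 3234.0 × 2.3290 ≈ 7532.1 m/s.

Δv ≈ 7530 m/s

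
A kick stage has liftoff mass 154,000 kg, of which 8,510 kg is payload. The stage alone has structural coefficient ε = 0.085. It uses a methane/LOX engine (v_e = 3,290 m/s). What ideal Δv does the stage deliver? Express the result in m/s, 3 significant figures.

Stage wet mass = m₀ − payload = 154,000 − 8,510 = 145,490 kg.
Stage dry mass = ε × stage wet mass = 0.085 × 145,490 = 12,366.7 kg.
Burnout mass m_f = stage dry + payload = 12,366.7 + 8,510 = 20,876.7 kg.
Δv = v_e · ln(154,000/20,876.7) = 3290.0 × ln(7.377) = 3290.0 × 1.9983 ≈ 6574 m/s.

Δv ≈ 6570 m/s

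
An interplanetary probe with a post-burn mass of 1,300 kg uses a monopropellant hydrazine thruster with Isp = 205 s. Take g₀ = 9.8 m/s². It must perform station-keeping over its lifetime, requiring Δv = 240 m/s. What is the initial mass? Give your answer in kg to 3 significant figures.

initial mass ≈ 1460 kg

v_e = Isp · g₀ = 205 × 9.8 = 2009.0 m/s.
m₀/m_f = exp(Δv / v_e) = exp(240 / 2009.0) = exp(0.1195) = 1.1269.
m₀ = m_f × 1.1269 = 1,300 × 1.1269 = 1,464.97 kg.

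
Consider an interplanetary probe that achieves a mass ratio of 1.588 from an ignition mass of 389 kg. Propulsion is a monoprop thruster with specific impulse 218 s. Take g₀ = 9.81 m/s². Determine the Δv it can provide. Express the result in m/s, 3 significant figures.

Δv ≈ 989 m/s

v_e = Isp · g₀ = 218 × 9.81 = 2138.6 m/s.
From the ideal rocket equation, Δv = v_e · ln(1.588) = 2138.6 × 0.4625 ≈ 989.0 m/s.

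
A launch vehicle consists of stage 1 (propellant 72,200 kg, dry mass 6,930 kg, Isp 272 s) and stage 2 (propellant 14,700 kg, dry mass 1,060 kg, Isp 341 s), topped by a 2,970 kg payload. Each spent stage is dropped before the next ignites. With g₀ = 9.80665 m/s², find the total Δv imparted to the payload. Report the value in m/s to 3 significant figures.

Δv ≈ 8710 m/s

Ignition mass of stage 1 = 72,200+6,930 + 14,700+1,060 + 2,970 = 97,860 kg.
Stage 1: m₀ = 97,860 kg, m_f = 97,860 − 72,200 = 25,660 kg; Δv = 272×9.80665×ln(3.814) = 2667.4×1.3386 ≈ 3571 m/s.
Stage 2: m₀ = 18,730 kg, m_f = 18,730 − 14,700 = 4,030 kg; Δv = 341×9.80665×ln(4.648) = 3344.1×1.5364 ≈ 5138 m/s.
Total Δv = 3571 + 5138 = 8709 m/s.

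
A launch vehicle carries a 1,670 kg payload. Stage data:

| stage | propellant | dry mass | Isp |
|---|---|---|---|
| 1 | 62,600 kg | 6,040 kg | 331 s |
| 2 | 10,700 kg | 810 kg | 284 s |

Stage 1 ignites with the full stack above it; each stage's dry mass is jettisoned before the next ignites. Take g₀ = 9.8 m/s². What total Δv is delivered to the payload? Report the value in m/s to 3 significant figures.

Ignition mass of stage 1 = 62,600+6,040 + 10,700+810 + 1,670 = 81,820 kg.
Stage 1: m₀ = 81,820 kg, m_f = 81,820 − 62,600 = 19,220 kg; Δv = 331×9.8×ln(4.257) = 3243.8×1.4486 ≈ 4699 m/s.
Stage 2: m₀ = 13,180 kg, m_f = 13,180 − 10,700 = 2,480 kg; Δv = 284×9.8×ln(5.315) = 2783.2×1.6704 ≈ 4649 m/s.
Total Δv = 4699 + 4649 = 9348 m/s.

Δv ≈ 9350 m/s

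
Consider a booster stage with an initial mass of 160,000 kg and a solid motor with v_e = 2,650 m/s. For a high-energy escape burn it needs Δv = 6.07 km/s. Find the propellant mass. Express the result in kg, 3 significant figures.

From the ideal rocket equation, m₀/m_f = exp(Δv / v_e) = exp(6070 / 2650.0) = exp(2.2906) = 9.8805.
m_f = 160,000 / 9.8805 = 16,193.5 kg, so propellant = m₀ − m_f = 160,000 − 16,193.5 = 143,806.5 kg.

propellant mass ≈ 144000 kg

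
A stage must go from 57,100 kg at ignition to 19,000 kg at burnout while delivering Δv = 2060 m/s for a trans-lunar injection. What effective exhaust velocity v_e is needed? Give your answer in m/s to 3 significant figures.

ln(m₀/m_f) = ln(57100/19000) = ln(3.005) = 1.1004.
Rocket equation: v_e = Δv / ln(m₀/m_f) = 2060 / 1.1004 = 1872.1 m/s.

v_e ≈ 1870 m/s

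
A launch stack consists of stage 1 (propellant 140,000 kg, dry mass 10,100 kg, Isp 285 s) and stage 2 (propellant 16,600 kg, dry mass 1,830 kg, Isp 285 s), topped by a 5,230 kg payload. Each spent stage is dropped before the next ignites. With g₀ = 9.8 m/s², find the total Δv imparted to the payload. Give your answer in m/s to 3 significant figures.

Δv ≈ 7950 m/s

Ignition mass of stage 1 = 140,000+10,100 + 16,600+1,830 + 5,230 = 173,760 kg.
Stage 1: m₀ = 173,760 kg, m_f = 173,760 − 140,000 = 33,760 kg; Δv = 285×9.8×ln(5.147) = 2793.0×1.6384 ≈ 4576 m/s.
Stage 2: m₀ = 23,660 kg, m_f = 23,660 − 16,600 = 7,060 kg; Δv = 285×9.8×ln(3.351) = 2793.0×1.2093 ≈ 3378 m/s.
Total Δv = 4576 + 3378 = 7954 m/s.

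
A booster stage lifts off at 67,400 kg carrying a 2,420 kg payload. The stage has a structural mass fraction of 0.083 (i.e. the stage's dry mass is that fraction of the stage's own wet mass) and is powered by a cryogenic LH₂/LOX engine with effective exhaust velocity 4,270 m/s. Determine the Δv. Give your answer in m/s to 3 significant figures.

Stage wet mass = m₀ − payload = 67,400 − 2,420 = 64,980 kg.
Stage dry mass = ε × stage wet mass = 0.083 × 64,980 = 5,393.34 kg.
Burnout mass m_f = stage dry + payload = 5,393.34 + 2,420 = 7,813.34 kg.
Δv = v_e · ln(67,400/7,813.34) = 4270.0 × ln(8.626) = 4270.0 × 2.1548 ≈ 9201 m/s.

Δv ≈ 9200 m/s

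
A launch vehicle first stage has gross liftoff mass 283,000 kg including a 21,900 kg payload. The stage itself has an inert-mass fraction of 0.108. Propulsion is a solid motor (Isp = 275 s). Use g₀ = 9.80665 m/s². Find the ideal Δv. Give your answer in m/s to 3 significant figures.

Δv ≈ 4670 m/s

Stage wet mass = m₀ − payload = 283,000 − 21,900 = 261,100 kg.
Stage dry mass = ε × stage wet mass = 0.108 × 261,100 = 28,198.8 kg.
Burnout mass m_f = stage dry + payload = 28,198.8 + 21,900 = 50,098.8 kg.
v_e = Isp · g₀ = 275 × 9.80665 = 2696.8 m/s.
From the ideal rocket equation, Δv = v_e · ln(283,000/50,098.8) = 2696.8 × ln(5.649) = 2696.8 × 1.7314 ≈ 4669 m/s.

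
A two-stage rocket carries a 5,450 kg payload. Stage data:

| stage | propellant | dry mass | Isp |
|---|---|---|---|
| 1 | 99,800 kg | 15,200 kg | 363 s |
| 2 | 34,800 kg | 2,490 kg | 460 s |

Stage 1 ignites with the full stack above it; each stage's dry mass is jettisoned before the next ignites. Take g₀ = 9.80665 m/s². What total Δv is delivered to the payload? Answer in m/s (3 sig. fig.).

Ignition mass of stage 1 = 99,800+15,200 + 34,800+2,490 + 5,450 = 157,740 kg.
Stage 1: m₀ = 157,740 kg, m_f = 157,740 − 99,800 = 57,940 kg; Δv = 363×9.80665×ln(2.722) = 3559.8×1.0015 ≈ 3565 m/s.
Stage 2: m₀ = 42,740 kg, m_f = 42,740 − 34,800 = 7,940 kg; Δv = 460×9.80665×ln(5.383) = 4511.1×1.6832 ≈ 7593 m/s.
Total Δv = 3565 + 7593 = 11158 m/s.

Δv ≈ 11200 m/s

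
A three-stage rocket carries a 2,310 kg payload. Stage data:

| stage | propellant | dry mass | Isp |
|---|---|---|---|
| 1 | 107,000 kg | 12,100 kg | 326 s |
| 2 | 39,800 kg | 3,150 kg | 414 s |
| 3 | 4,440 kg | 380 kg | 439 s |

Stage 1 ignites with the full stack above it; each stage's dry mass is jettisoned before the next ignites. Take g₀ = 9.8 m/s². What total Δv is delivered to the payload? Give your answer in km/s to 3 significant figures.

Δv ≈ 13.8 km/s

Ignition mass of stage 1 = 107,000+12,100 + 39,800+3,150 + 4,440+380 + 2,310 = 169,180 kg.
Stage 1: m₀ = 169,180 kg, m_f = 169,180 − 107,000 = 62,180 kg; Δv = 326×9.8×ln(2.721) = 3194.8×1.0009 ≈ 3198 m/s.
Stage 2: m₀ = 50,080 kg, m_f = 50,080 − 39,800 = 10,280 kg; Δv = 414×9.8×ln(4.872) = 4057.2×1.5834 ≈ 6424 m/s.
Stage 3: m₀ = 7,130 kg, m_f = 7,130 − 4,440 = 2,690 kg; Δv = 439×9.8×ln(2.651) = 4302.2×0.9748 ≈ 4194 m/s.
Total Δv = 3198 + 6424 + 4194 = 13816 m/s.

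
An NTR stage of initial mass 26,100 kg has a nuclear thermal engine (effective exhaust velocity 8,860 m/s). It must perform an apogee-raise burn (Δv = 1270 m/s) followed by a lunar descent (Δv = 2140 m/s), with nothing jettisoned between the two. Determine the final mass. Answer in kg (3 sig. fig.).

final mass ≈ 17800 kg

After the first burn: m = 26100 × exp(−1270/8860.0) = 26100 × 0.86646 = 22,614.6 kg.
After the second burn: m = 22,614.6 × exp(−2140/8860.0) = 22,614.6 × 0.78542 = 17,762 kg.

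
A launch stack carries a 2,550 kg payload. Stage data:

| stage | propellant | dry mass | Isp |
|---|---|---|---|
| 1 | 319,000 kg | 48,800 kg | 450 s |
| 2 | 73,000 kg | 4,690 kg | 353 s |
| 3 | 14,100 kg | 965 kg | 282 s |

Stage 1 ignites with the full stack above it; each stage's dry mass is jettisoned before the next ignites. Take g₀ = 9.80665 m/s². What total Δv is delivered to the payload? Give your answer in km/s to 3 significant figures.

Ignition mass of stage 1 = 319,000+48,800 + 73,000+4,690 + 14,100+965 + 2,550 = 463,105 kg.
Stage 1: m₀ = 463,105 kg, m_f = 463,105 − 319,000 = 144,105 kg; Δv = 450×9.80665×ln(3.214) = 4413.0×1.1674 ≈ 5152 m/s.
Stage 2: m₀ = 95,305 kg, m_f = 95,305 − 73,000 = 22,305 kg; Δv = 353×9.80665×ln(4.273) = 3461.7×1.4523 ≈ 5027 m/s.
Stage 3: m₀ = 17,615 kg, m_f = 17,615 − 14,100 = 3,515 kg; Δv = 282×9.80665×ln(5.011) = 2765.5×1.6117 ≈ 4457 m/s.
Total Δv = 5152 + 5027 + 4457 = 14636 m/s.

Δv ≈ 14.6 km/s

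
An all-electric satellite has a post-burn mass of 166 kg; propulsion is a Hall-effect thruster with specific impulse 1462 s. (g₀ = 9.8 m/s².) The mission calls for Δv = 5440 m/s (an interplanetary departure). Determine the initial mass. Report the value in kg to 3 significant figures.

v_e = Isp · g₀ = 1462 × 9.8 = 14327.6 m/s.
m₀/m_f = exp(Δv / v_e) = exp(5440 / 14327.6) = exp(0.3797) = 1.4618.
m₀ = m_f × 1.4618 = 166 × 1.4618 = 242.659 kg.

initial mass ≈ 243 kg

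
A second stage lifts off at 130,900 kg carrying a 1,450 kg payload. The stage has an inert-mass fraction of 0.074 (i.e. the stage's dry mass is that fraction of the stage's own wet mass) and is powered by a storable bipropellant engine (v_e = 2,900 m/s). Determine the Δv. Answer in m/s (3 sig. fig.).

Δv ≈ 7170 m/s

Stage wet mass = m₀ − payload = 130,900 − 1,450 = 129,450 kg.
Stage dry mass = ε × stage wet mass = 0.074 × 129,450 = 9,579.3 kg.
Burnout mass m_f = stage dry + payload = 9,579.3 + 1,450 = 11,029.3 kg.
Rocket equation: Δv = v_e · ln(130,900/11,029.3) = 2900.0 × ln(11.87) = 2900.0 × 2.4739 ≈ 7174 m/s.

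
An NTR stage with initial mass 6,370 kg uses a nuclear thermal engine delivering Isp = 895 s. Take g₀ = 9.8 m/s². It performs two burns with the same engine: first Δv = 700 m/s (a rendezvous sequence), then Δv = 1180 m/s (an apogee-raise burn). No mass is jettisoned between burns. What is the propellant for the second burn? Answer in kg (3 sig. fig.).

propellant for the second burn ≈ 740 kg

v_e = Isp · g₀ = 895 × 9.8 = 8771.0 m/s.
After the first burn: m = 6370 × exp(−700/8771.0) = 6370 × 0.92329 = 5,881.36 kg.
After the second burn: m = 5,881.36 × exp(−1180/8771.0) = 5,881.36 × 0.87412 = 5,141.01 kg.
Second-burn propellant = 5,881.36 − 5,141.01 = 740.35 kg.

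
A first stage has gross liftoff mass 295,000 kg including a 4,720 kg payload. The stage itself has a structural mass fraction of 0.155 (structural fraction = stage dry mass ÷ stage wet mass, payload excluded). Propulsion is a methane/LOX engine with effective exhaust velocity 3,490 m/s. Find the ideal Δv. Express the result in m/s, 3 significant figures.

Δv ≈ 6210 m/s

Stage wet mass = m₀ − payload = 295,000 − 4,720 = 290,280 kg.
Stage dry mass = ε × stage wet mass = 0.155 × 290,280 = 44,993.4 kg.
Burnout mass m_f = stage dry + payload = 44,993.4 + 4,720 = 49,713.4 kg.
Rocket equation: Δv = v_e · ln(295,000/49,713.4) = 3490.0 × ln(5.934) = 3490.0 × 1.7807 ≈ 6215 m/s.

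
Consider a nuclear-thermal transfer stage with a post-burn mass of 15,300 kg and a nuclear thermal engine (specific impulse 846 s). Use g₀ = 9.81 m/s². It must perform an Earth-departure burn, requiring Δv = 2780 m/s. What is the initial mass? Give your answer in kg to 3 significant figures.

initial mass ≈ 21400 kg

v_e = Isp · g₀ = 846 × 9.81 = 8299.3 m/s.
Rocket equation: m₀/m_f = exp(Δv / v_e) = exp(2780 / 8299.3) = exp(0.3350) = 1.3979.
m₀ = m_f × 1.3979 = 15,300 × 1.3979 = 21,387.9 kg.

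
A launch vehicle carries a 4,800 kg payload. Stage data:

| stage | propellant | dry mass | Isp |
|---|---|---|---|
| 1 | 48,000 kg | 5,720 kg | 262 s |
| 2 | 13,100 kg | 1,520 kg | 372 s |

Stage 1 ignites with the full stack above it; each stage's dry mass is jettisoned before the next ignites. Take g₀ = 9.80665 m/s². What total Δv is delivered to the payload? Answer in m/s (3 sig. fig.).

Ignition mass of stage 1 = 48,000+5,720 + 13,100+1,520 + 4,800 = 73,140 kg.
Stage 1: m₀ = 73,140 kg, m_f = 73,140 − 48,000 = 25,140 kg; Δv = 262×9.80665×ln(2.909) = 2569.3×1.0679 ≈ 2744 m/s.
Stage 2: m₀ = 19,420 kg, m_f = 19,420 − 13,100 = 6,320 kg; Δv = 372×9.80665×ln(3.073) = 3648.1×1.1226 ≈ 4095 m/s.
Total Δv = 2744 + 4095 = 6839 m/s.

Δv ≈ 6840 m/s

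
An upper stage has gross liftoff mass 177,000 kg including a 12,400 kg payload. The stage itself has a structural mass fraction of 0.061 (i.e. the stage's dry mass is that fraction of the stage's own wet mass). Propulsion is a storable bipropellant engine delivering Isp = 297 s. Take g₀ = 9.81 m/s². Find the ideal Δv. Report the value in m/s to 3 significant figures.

Stage wet mass = m₀ − payload = 177,000 − 12,400 = 164,600 kg.
Stage dry mass = ε × stage wet mass = 0.061 × 164,600 = 10,040.6 kg.
Burnout mass m_f = stage dry + payload = 10,040.6 + 12,400 = 22,440.6 kg.
v_e = Isp · g₀ = 297 × 9.81 = 2913.6 m/s.
Δv = v_e · ln(177,000/22,440.6) = 2913.6 × ln(7.887) = 2913.6 × 2.0653 ≈ 6017 m/s.

Δv ≈ 6020 m/s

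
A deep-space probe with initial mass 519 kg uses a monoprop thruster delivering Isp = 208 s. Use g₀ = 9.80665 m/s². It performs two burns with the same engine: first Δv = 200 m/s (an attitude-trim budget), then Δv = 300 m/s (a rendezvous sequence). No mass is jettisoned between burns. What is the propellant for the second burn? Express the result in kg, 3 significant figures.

v_e = Isp · g₀ = 208 × 9.80665 = 2039.8 m/s.
After the first burn: m = 519 × exp(−200/2039.8) = 519 × 0.90660 = 470.525 kg.
After the second burn: m = 470.525 × exp(−300/2039.8) = 470.525 × 0.86323 = 406.171 kg.
Second-burn propellant = 470.525 − 406.171 = 64.354 kg.

propellant for the second burn ≈ 64.4 kg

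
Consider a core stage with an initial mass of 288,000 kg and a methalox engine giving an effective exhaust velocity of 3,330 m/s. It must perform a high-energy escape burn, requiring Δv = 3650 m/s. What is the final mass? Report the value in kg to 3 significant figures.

final mass ≈ 96200 kg

m₀/m_f = exp(Δv / v_e) = exp(3650 / 3330.0) = exp(1.0961) = 2.9925.
m_f = m₀ / 2.9925 = 288,000 / 2.9925 = 96,240.6 kg.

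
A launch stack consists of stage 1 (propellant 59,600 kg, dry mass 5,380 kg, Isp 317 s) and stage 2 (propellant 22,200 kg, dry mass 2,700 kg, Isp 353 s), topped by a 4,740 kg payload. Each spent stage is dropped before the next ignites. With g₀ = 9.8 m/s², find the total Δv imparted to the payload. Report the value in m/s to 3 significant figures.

Δv ≈ 7870 m/s

Ignition mass of stage 1 = 59,600+5,380 + 22,200+2,700 + 4,740 = 94,620 kg.
Stage 1: m₀ = 94,620 kg, m_f = 94,620 − 59,600 = 35,020 kg; Δv = 317×9.8×ln(2.702) = 3106.6×0.9939 ≈ 3088 m/s.
Stage 2: m₀ = 29,640 kg, m_f = 29,640 − 22,200 = 7,440 kg; Δv = 353×9.8×ln(3.984) = 3459.4×1.3823 ≈ 4782 m/s.
Total Δv = 3088 + 4782 = 7870 m/s.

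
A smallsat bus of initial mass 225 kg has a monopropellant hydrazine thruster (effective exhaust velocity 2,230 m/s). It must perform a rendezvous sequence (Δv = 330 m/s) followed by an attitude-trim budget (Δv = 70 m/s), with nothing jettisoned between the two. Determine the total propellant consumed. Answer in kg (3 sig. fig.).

After the first burn: m = 225 × exp(−330/2230.0) = 225 × 0.86245 = 194.051 kg.
After the second burn: m = 194.051 × exp(−70/2230.0) = 194.051 × 0.96910 = 188.055 kg.
Total propellant = m₀ − m_final = 225 − 188.055 = 36.945 kg.

total propellant consumed ≈ 36.9 kg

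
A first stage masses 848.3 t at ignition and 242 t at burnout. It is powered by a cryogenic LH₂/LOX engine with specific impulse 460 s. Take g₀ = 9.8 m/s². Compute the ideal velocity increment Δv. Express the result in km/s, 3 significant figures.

Δv ≈ 5.65 km/s

v_e = Isp · g₀ = 460 × 9.8 = 4508.0 m/s.
From the ideal rocket equation, Δv = v_e · ln(m₀/m_f) = 4508.0 × ln(3.505) = 4508.0 × 1.2543 ≈ 5654.4 m/s.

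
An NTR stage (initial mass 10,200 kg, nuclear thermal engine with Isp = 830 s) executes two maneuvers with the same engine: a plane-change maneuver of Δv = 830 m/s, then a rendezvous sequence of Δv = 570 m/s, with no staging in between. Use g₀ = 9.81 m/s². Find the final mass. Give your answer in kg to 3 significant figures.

v_e = Isp · g₀ = 830 × 9.81 = 8142.3 m/s.
After the first burn: m = 10200 × exp(−830/8142.3) = 10200 × 0.90309 = 9,211.52 kg.
After the second burn: m = 9,211.52 × exp(−570/8142.3) = 9,211.52 × 0.93239 = 8,588.73 kg.

final mass ≈ 8590 kg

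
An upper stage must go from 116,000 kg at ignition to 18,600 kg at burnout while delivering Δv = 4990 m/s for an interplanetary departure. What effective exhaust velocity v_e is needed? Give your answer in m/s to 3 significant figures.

v_e ≈ 2730 m/s

ln(m₀/m_f) = ln(116000/18600) = ln(6.237) = 1.8304.
Using Δv = v_e ln(m₀/m_f): v_e = Δv / ln(m₀/m_f) = 4990 / 1.8304 = 2726.1 m/s.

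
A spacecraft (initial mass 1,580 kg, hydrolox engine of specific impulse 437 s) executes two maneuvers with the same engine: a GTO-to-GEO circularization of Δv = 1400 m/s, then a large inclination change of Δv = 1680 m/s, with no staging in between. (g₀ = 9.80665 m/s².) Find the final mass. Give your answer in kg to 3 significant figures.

v_e = Isp · g₀ = 437 × 9.80665 = 4285.5 m/s.
After the first burn: m = 1580 × exp(−1400/4285.5) = 1580 × 0.72131 = 1,139.67 kg.
After the second burn: m = 1,139.67 × exp(−1680/4285.5) = 1,139.67 × 0.67569 = 770.064 kg.

final mass ≈ 770 kg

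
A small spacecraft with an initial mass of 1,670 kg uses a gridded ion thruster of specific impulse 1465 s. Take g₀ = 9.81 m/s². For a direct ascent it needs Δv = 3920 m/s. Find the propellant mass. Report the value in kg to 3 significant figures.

v_e = Isp · g₀ = 1465 × 9.81 = 14371.7 m/s.
m₀/m_f = exp(Δv / v_e) = exp(3920 / 14371.7) = exp(0.2728) = 1.3136.
m_f = 1,670 / 1.3136 = 1,271.32 kg, so propellant = m₀ − m_f = 1,670 − 1,271.32 = 398.68 kg.

propellant mass ≈ 399 kg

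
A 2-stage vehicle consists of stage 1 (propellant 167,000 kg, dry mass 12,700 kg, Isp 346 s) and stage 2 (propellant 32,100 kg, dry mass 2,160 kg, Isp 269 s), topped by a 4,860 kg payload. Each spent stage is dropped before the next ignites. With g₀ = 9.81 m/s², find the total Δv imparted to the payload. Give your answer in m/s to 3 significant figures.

Ignition mass of stage 1 = 167,000+12,700 + 32,100+2,160 + 4,860 = 218,820 kg.
Stage 1: m₀ = 218,820 kg, m_f = 218,820 − 167,000 = 51,820 kg; Δv = 346×9.81×ln(4.223) = 3394.3×1.4405 ≈ 4889 m/s.
Stage 2: m₀ = 39,120 kg, m_f = 39,120 − 32,100 = 7,020 kg; Δv = 269×9.81×ln(5.573) = 2638.9×1.7179 ≈ 4533 m/s.
Total Δv = 4889 + 4533 = 9422 m/s.

Δv ≈ 9420 m/s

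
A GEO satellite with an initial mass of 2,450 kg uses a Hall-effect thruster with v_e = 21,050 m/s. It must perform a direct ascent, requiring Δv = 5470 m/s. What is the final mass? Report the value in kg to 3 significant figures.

Rocket equation: m₀/m_f = exp(Δv / v_e) = exp(5470 / 21050.0) = exp(0.2599) = 1.2967.
m_f = m₀ / 1.2967 = 2,450 / 1.2967 = 1,889.41 kg.

final mass ≈ 1890 kg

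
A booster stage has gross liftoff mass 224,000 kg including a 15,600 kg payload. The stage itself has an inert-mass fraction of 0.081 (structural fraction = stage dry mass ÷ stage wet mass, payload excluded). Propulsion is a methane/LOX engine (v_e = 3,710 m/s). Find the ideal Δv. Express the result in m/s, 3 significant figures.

Δv ≈ 7160 m/s

Stage wet mass = m₀ − payload = 224,000 − 15,600 = 208,400 kg.
Stage dry mass = ε × stage wet mass = 0.081 × 208,400 = 16,880.4 kg.
Burnout mass m_f = stage dry + payload = 16,880.4 + 15,600 = 32,480.4 kg.
Δv = v_e · ln(224,000/32,480.4) = 3710.0 × ln(6.896) = 3710.0 × 1.9310 ≈ 7164 m/s.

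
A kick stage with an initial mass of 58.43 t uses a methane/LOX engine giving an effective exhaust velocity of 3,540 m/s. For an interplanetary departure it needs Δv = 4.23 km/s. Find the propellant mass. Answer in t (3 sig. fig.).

m₀/m_f = exp(Δv / v_e) = exp(4230 / 3540.0) = exp(1.1949) = 3.3033.
m_f = 58.43 / 3.3033 = 17.6884 t, so propellant = m₀ − m_f = 58.43 − 17.6884 = 40.7416 t.

propellant mass ≈ 40.7 t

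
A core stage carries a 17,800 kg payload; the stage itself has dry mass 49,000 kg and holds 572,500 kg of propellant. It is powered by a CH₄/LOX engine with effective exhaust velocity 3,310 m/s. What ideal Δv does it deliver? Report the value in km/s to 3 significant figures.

Δv ≈ 7.48 km/s

m₀ = payload + dry + propellant = 17,800 + 49,000 + 572,500 = 639,300 kg.
m_f = payload + dry = 17,800 + 49,000 = 66,800 kg.
From the ideal rocket equation, Δv = v_e · ln(m₀/m_f) = 3310.0 × ln(9.57) = 3310.0 × 2.2587 ≈ 7476.2 m/s.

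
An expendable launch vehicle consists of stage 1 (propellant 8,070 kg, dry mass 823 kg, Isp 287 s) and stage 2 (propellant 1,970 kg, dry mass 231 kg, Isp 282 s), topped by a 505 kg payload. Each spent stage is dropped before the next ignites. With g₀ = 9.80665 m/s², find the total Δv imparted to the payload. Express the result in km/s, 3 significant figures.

Δv ≈ 6.95 km/s

Ignition mass of stage 1 = 8,070+823 + 1,970+231 + 505 = 11,599 kg.
Stage 1: m₀ = 11,599 kg, m_f = 11,599 − 8,070 = 3,529 kg; Δv = 287×9.80665×ln(3.287) = 2814.5×1.1899 ≈ 3349 m/s.
Stage 2: m₀ = 2,706 kg, m_f = 2,706 − 1,970 = 736 kg; Δv = 282×9.80665×ln(3.677) = 2765.5×1.3020 ≈ 3601 m/s.
Total Δv = 3349 + 3601 = 6950 m/s.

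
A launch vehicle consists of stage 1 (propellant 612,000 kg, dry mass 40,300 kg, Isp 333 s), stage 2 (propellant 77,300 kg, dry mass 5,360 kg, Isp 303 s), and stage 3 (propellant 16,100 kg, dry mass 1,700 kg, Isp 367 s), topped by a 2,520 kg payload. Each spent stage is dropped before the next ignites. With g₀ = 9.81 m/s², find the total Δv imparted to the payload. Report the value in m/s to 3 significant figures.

Ignition mass of stage 1 = 612,000+40,300 + 77,300+5,360 + 16,100+1,700 + 2,520 = 755,280 kg.
Stage 1: m₀ = 755,280 kg, m_f = 755,280 − 612,000 = 143,280 kg; Δv = 333×9.81×ln(5.271) = 3266.7×1.6623 ≈ 5430 m/s.
Stage 2: m₀ = 102,980 kg, m_f = 102,980 − 77,300 = 25,680 kg; Δv = 303×9.81×ln(4.01) = 2972.4×1.3888 ≈ 4128 m/s.
Stage 3: m₀ = 20,320 kg, m_f = 20,320 − 16,100 = 4,220 kg; Δv = 367×9.81×ln(4.815) = 3600.3×1.5718 ≈ 5659 m/s.
Total Δv = 5430 + 4128 + 5659 = 15217 m/s.

Δv ≈ 15200 m/s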